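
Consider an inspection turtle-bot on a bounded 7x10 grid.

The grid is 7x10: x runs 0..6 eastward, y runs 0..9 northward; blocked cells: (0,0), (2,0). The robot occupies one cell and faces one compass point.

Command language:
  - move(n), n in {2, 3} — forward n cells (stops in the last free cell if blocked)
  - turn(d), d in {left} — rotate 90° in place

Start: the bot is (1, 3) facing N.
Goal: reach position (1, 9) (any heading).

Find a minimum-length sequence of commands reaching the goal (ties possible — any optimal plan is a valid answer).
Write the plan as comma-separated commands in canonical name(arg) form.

move(3), move(3)

start: (1, 3) facing N
step 1 (move(3)): (1, 6) facing N
step 2 (move(3)): (1, 9) facing N
minimal: 2 command(s), checked below 2.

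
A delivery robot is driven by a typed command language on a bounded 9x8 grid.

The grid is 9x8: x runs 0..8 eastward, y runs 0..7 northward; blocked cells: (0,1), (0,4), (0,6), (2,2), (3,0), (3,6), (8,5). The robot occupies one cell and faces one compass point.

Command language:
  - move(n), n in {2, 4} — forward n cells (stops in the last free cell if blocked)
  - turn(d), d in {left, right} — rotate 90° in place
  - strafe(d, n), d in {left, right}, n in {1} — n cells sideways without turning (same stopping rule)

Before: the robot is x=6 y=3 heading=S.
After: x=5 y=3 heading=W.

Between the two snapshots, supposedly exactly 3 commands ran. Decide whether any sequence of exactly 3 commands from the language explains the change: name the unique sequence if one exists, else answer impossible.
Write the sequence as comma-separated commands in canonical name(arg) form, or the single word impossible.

strafe(left, 1), turn(right), move(2)

key: cell and facing (now W) both changed — the 3 commands mix motion and turning
t0: x=6 y=3 heading=S
[1] after strafe(left, 1): x=7 y=3 heading=S
[2] after turn(right): x=7 y=3 heading=W
[3] after move(2): x=5 y=3 heading=W
all 216 alternatives checked — unique.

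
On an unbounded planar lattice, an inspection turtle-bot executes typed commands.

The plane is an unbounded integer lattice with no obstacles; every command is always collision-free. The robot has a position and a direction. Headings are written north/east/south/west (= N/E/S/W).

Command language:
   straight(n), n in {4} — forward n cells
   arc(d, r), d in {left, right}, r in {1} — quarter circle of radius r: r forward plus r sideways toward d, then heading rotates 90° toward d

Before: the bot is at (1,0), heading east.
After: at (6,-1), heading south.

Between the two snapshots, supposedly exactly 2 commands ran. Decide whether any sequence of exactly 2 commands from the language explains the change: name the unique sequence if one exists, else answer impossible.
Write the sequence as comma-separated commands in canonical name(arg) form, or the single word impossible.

straight(4), arc(right, 1)

key: running arc(right, 1) before straight(4) would end elsewhere — order is forced
t0: at (1,0), heading east
[1] after straight(4): at (5,0), heading east
[2] after arc(right, 1): at (6,-1), heading south
no other 2-command option fits: unique.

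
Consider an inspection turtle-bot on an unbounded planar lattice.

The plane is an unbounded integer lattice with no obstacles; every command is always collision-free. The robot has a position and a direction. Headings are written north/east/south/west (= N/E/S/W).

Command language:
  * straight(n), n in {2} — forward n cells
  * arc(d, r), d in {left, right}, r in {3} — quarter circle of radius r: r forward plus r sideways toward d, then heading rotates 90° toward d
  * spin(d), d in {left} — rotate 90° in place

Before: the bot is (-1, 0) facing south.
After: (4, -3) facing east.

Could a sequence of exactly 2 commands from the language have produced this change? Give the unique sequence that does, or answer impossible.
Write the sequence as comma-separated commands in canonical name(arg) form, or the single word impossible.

arc(left, 3), straight(2)

key: order matters: swapping arc(left, 3) and straight(2) lands elsewhere
initial: (-1, 0) facing south
[1] after arc(left, 3): (2, -3) facing east
[2] after straight(2): (4, -3) facing east
all 16 alternatives checked — unique.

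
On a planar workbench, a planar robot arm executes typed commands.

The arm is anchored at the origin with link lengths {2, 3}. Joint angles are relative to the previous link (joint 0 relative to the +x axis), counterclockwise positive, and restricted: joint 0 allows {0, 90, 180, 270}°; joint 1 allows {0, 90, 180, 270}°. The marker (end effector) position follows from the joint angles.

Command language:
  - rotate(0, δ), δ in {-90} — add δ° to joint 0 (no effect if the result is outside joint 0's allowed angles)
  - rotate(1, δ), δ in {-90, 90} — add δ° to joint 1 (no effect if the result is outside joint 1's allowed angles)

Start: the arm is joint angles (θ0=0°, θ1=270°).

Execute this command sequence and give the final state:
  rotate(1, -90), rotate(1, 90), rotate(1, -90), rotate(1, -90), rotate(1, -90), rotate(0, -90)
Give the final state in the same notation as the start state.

joint angles (θ0=270°, θ1=0°)

start: joint angles (θ0=0°, θ1=270°)
1. rotate(1, -90) → joint angles (θ0=0°, θ1=180°)
2. rotate(1, 90) → joint angles (θ0=0°, θ1=270°)
3. rotate(1, -90) → joint angles (θ0=0°, θ1=180°)
4. rotate(1, -90) → joint angles (θ0=0°, θ1=90°)
5. rotate(1, -90) → joint angles (θ0=0°, θ1=0°)
6. rotate(0, -90) → joint angles (θ0=270°, θ1=0°)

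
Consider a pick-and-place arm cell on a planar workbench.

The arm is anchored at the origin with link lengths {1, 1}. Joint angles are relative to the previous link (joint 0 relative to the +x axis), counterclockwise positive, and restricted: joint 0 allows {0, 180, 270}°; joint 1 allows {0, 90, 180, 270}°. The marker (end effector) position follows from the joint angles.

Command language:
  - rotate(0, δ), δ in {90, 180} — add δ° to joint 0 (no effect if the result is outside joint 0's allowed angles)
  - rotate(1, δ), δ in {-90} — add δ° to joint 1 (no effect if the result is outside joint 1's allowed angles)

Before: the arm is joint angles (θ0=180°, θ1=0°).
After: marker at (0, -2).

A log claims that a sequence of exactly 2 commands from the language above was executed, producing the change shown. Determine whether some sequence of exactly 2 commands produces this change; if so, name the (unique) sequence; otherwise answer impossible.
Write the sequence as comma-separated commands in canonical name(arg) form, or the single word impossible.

key: running rotate(0, 180) before rotate(0, 90) would end elsewhere — order is forced
begin: joint angles (θ0=180°, θ1=0°)
step 1 (rotate(0, 90)): joint angles (θ0=270°, θ1=0°)
step 2 (rotate(0, 180)): joint angles (θ0=270°, θ1=0°)
uniquely the one of 9 2-step routes that fits.

rotate(0, 90), rotate(0, 180)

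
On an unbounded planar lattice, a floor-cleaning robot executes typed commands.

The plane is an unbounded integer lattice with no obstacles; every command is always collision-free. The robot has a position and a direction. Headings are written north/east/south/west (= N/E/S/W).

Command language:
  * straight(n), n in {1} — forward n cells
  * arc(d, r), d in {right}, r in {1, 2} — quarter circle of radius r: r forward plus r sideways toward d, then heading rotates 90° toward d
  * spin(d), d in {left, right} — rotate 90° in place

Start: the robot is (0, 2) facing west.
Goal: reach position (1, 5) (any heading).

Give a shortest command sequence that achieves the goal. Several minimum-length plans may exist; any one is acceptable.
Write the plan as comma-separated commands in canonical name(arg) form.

arc(right, 1), arc(right, 2)

from: (0, 2) facing west
t=1 arc(right, 1) ⇒ (-1, 3) facing north
t=2 arc(right, 2) ⇒ (1, 5) facing east
no 1-step plan works, so 2 is optimal.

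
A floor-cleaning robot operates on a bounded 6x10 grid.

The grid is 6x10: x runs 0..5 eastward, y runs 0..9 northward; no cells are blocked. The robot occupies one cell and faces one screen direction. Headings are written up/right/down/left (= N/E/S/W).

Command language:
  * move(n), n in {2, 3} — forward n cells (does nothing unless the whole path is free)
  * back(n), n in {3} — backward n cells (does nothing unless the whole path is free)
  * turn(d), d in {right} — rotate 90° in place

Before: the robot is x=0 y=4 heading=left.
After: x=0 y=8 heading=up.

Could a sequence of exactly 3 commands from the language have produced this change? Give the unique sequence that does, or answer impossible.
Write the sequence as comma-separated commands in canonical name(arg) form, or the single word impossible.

turn(right), move(2), move(2)

key: cell and facing (now N) both changed — the 3 commands mix motion and turning
start: x=0 y=4 heading=left
step 1 (turn(right)): x=0 y=4 heading=up
step 2 (move(2)): x=0 y=6 heading=up
step 3 (move(2)): x=0 y=8 heading=up
no rival 3-sequence matches.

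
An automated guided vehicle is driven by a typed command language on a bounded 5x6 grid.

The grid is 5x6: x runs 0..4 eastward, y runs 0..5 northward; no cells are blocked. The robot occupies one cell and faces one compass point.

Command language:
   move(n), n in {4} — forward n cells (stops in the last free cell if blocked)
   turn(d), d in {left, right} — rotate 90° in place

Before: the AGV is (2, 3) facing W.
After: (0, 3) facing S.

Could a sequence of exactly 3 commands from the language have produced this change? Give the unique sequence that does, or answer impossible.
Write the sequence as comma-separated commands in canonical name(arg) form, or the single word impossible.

move(4), move(4), turn(left)

key: cell and facing (now S) both changed — the 3 commands mix motion and turning
start: (2, 3) facing W
t=1 move(4) ⇒ (0, 3) facing W
t=2 move(4) ⇒ (0, 3) facing W
t=3 turn(left) ⇒ (0, 3) facing S
uniquely the one of 27 3-step routes that fits.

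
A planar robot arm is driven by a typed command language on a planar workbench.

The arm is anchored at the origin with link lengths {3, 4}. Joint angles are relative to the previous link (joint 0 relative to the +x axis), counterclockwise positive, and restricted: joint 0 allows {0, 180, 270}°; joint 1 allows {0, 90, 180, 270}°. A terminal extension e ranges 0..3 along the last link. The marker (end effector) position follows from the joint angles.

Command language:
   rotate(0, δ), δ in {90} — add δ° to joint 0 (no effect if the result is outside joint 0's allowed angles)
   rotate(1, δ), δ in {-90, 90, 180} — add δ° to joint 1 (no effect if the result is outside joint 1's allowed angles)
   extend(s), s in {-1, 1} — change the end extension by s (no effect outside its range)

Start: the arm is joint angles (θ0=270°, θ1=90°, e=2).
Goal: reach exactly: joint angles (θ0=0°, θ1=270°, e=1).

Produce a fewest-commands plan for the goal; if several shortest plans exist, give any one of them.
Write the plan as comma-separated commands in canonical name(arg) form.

start: joint angles (θ0=270°, θ1=90°, e=2)
step 1 (extend(-1)): joint angles (θ0=270°, θ1=90°, e=1)
step 2 (rotate(0, 90)): joint angles (θ0=0°, θ1=90°, e=1)
step 3 (rotate(1, 180)): joint angles (θ0=0°, θ1=270°, e=1)
shorter routes all fall short; 3 is best.

extend(-1), rotate(0, 90), rotate(1, 180)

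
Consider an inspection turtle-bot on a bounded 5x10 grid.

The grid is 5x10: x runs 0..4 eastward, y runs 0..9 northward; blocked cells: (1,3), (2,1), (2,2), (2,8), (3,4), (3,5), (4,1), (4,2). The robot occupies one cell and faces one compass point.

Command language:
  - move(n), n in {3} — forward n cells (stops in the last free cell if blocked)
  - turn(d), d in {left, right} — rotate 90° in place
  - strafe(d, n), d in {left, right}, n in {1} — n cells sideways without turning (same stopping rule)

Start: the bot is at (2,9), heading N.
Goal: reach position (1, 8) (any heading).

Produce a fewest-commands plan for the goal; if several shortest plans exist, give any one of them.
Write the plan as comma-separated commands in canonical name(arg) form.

t0: at (2,9), heading N
[1] after strafe(left, 1): at (1,9), heading N
[2] after turn(left): at (1,9), heading W
[3] after strafe(left, 1): at (1,8), heading W
nothing shorter than 3 reaches the goal.

strafe(left, 1), turn(left), strafe(left, 1)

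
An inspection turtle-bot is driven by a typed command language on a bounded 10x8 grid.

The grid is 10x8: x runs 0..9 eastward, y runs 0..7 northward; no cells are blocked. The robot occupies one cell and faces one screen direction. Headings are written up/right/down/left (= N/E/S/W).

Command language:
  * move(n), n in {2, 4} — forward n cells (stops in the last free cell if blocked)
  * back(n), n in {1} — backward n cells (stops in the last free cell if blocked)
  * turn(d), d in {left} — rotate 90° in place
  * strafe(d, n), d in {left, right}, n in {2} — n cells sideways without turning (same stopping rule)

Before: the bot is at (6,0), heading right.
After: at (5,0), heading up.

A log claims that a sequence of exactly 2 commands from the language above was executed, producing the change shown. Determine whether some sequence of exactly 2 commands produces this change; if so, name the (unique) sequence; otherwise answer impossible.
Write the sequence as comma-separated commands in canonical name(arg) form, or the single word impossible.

key: running turn(left) before back(1) would end elsewhere — order is forced
start: at (6,0), heading right
step 1 (back(1)): at (5,0), heading right
step 2 (turn(left)): at (5,0), heading up
no other 2-command option fits: unique.

back(1), turn(left)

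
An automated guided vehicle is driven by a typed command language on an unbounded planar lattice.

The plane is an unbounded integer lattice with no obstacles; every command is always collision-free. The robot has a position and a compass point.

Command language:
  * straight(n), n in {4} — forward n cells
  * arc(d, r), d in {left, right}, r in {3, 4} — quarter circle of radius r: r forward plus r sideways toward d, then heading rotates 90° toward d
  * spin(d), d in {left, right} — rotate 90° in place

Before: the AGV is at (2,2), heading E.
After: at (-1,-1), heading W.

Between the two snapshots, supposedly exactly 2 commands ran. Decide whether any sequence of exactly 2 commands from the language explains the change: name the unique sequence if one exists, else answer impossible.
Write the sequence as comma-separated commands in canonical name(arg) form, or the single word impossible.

spin(right), arc(right, 3)

key: order matters: swapping spin(right) and arc(right, 3) lands elsewhere
t0: at (2,2), heading E
1. spin(right) → at (2,2), heading S
2. arc(right, 3) → at (-1,-1), heading W
no other 2-command option fits: unique.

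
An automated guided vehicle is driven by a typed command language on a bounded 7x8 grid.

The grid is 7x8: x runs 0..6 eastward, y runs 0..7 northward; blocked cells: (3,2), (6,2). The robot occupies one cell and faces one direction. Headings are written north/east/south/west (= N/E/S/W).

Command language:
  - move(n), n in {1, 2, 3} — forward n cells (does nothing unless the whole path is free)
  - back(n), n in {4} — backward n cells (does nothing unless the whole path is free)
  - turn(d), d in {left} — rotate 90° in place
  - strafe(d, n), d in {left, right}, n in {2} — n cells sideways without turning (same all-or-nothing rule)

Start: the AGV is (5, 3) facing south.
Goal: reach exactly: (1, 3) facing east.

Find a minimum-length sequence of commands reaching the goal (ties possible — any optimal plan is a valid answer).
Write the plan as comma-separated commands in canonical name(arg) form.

start: (5, 3) facing south
[1] after turn(left): (5, 3) facing east
[2] after back(4): (1, 3) facing east
nothing shorter than 2 reaches the goal.

turn(left), back(4)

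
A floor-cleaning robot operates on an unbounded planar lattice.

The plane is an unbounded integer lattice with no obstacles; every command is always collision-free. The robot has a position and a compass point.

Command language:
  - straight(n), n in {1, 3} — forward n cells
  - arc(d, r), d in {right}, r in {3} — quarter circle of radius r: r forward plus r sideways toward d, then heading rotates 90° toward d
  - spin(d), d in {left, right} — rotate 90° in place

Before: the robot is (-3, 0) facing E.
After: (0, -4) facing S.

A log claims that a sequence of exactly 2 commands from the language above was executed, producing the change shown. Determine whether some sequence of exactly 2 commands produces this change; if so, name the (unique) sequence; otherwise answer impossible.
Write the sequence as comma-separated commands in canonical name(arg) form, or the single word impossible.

arc(right, 3), straight(1)

key: order matters: swapping arc(right, 3) and straight(1) lands elsewhere
initial: (-3, 0) facing E
[1] after arc(right, 3): (0, -3) facing S
[2] after straight(1): (0, -4) facing S
all 25 alternatives checked — unique.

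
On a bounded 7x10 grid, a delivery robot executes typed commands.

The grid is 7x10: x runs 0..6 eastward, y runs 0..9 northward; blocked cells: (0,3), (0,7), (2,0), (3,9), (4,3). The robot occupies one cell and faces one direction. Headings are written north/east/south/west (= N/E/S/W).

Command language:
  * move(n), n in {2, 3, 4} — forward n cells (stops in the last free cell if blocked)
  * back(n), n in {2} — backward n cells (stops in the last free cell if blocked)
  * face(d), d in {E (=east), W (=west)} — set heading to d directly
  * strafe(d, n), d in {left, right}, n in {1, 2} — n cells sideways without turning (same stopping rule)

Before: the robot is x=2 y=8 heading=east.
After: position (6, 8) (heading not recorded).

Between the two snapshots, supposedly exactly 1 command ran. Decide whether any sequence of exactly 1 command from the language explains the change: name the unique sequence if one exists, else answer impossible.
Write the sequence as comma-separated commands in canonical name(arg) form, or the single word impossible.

t0: x=2 y=8 heading=east
1. move(4) → x=6 y=8 heading=east
no rival 1-sequence matches.

move(4)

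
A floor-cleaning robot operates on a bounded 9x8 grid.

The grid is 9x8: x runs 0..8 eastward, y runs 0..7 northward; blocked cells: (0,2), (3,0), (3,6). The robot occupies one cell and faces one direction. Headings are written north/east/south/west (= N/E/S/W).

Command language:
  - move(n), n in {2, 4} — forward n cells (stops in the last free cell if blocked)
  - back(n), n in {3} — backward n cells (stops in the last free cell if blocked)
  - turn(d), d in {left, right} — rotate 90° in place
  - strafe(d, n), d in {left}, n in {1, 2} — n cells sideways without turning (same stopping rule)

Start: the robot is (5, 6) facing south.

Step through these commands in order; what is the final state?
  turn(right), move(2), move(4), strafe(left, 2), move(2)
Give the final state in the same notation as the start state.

(2, 4) facing west

from: (5, 6) facing south
[1] after turn(right): (5, 6) facing west
[2] after move(2): (4, 6) facing west
[3] after move(4): (4, 6) facing west
[4] after strafe(left, 2): (4, 4) facing west
[5] after move(2): (2, 4) facing west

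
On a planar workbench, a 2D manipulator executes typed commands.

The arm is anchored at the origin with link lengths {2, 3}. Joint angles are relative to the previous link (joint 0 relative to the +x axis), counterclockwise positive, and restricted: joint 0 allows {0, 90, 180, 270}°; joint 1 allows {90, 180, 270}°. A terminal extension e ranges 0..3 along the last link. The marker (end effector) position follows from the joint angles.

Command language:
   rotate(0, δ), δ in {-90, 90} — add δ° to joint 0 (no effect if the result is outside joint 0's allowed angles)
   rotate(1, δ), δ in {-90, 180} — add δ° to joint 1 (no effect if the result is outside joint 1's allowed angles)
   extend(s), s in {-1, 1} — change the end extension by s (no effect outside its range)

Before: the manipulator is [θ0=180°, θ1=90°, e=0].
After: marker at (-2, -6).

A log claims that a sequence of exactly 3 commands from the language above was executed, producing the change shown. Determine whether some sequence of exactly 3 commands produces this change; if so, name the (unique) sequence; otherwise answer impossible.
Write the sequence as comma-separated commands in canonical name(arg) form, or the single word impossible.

t0: [θ0=180°, θ1=90°, e=0]
step 1 (extend(1)): [θ0=180°, θ1=90°, e=1]
step 2 (extend(1)): [θ0=180°, θ1=90°, e=2]
step 3 (extend(1)): [θ0=180°, θ1=90°, e=3]
no other 3-command option fits: unique.

extend(1), extend(1), extend(1)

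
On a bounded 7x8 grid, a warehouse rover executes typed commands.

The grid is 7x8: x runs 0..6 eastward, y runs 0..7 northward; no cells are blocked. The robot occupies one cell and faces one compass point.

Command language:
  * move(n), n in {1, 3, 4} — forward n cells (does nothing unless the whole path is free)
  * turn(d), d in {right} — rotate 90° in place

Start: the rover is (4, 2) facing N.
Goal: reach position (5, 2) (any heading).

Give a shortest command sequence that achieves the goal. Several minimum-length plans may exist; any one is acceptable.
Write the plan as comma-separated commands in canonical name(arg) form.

turn(right), move(1)

start: (4, 2) facing N
[1] after turn(right): (4, 2) facing E
[2] after move(1): (5, 2) facing E
nothing shorter than 2 reaches the goal.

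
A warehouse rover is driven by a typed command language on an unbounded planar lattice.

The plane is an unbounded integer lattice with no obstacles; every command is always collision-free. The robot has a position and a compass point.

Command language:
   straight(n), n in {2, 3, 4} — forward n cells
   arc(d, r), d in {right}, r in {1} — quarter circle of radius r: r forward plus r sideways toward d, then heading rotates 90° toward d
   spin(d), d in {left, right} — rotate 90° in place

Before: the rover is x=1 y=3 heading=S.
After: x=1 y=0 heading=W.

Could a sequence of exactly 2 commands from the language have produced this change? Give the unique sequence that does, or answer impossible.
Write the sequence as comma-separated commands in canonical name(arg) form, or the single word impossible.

straight(3), spin(right)

key: cell and facing (now W) both changed — the 2 commands mix motion and turning
begin: x=1 y=3 heading=S
step 1 (straight(3)): x=1 y=0 heading=S
step 2 (spin(right)): x=1 y=0 heading=W
no rival 2-sequence matches.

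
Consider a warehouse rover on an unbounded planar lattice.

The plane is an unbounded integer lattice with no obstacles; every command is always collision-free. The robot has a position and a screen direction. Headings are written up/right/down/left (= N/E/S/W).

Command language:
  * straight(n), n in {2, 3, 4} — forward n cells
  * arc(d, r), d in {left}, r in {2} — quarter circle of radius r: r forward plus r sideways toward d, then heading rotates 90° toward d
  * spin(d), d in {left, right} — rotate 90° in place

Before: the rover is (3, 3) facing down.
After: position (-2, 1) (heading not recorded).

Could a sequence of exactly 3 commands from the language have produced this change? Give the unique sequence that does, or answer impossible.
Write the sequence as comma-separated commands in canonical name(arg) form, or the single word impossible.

key: running arc(left, 2) before spin(right) would end elsewhere — order is forced
start: (3, 3) facing down
1. spin(right) → (3, 3) facing left
2. straight(3) → (0, 3) facing left
3. arc(left, 2) → (-2, 1) facing down
all 216 alternatives checked — unique.

spin(right), straight(3), arc(left, 2)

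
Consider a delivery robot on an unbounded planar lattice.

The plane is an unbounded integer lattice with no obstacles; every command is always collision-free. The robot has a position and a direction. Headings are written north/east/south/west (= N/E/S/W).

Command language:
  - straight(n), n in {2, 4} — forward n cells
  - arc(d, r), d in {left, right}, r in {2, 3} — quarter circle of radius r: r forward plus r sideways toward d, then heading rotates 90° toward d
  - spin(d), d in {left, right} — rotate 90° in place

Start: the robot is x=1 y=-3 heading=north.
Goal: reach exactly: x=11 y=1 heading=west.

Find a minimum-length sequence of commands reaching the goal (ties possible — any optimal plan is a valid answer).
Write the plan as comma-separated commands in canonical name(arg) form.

arc(right, 3), arc(left, 2), arc(right, 2), arc(right, 3), spin(right)

from: x=1 y=-3 heading=north
step 1 (arc(right, 3)): x=4 y=0 heading=east
step 2 (arc(left, 2)): x=6 y=2 heading=north
step 3 (arc(right, 2)): x=8 y=4 heading=east
step 4 (arc(right, 3)): x=11 y=1 heading=south
step 5 (spin(right)): x=11 y=1 heading=west
minimal: 5 command(s), checked below 5.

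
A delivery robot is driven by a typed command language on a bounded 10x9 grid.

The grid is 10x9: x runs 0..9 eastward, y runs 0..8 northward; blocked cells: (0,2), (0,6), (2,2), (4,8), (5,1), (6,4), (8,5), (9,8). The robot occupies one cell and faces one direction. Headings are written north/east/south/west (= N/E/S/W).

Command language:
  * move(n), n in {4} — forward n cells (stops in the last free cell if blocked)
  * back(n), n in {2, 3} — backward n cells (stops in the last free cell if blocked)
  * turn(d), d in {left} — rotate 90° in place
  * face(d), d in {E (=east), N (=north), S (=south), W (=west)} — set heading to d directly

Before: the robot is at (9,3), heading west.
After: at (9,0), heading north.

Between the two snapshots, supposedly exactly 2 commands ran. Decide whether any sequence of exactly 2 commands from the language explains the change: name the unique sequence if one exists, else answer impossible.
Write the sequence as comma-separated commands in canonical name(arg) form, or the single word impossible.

face(N), back(3)

key: position moved to (9,0) AND the heading swung to N — translation plus rotation needed
begin: at (9,3), heading west
1. face(N) → at (9,3), heading north
2. back(3) → at (9,0), heading north
no rival 2-sequence matches.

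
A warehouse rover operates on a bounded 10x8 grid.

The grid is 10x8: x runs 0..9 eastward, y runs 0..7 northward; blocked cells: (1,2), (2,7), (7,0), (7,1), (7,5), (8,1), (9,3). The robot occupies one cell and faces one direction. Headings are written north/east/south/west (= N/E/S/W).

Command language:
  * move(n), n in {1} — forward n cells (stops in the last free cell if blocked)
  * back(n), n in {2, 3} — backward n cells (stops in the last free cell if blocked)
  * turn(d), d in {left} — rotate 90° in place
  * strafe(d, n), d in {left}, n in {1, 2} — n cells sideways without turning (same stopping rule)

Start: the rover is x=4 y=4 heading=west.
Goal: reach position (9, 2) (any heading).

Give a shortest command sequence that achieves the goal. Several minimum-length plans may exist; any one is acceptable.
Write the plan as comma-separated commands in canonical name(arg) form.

back(3), strafe(left, 2), back(3)

start: x=4 y=4 heading=west
1. back(3) → x=7 y=4 heading=west
2. strafe(left, 2) → x=7 y=2 heading=west
3. back(3) → x=9 y=2 heading=west
no 2-step plan works, so 3 is optimal.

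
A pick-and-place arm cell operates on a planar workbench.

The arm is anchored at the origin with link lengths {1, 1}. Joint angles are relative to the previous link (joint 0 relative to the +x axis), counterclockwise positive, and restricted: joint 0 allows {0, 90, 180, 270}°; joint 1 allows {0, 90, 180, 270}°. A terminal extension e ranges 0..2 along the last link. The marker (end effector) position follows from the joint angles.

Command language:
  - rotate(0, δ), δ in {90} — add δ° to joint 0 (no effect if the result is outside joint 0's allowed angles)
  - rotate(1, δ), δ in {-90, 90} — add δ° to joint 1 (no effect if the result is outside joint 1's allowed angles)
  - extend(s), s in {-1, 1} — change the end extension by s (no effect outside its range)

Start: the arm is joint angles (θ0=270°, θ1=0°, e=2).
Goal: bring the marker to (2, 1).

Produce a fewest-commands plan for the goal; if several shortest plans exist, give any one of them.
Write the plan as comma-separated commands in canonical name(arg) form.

t0: joint angles (θ0=270°, θ1=0°, e=2)
1. rotate(1, -90) → joint angles (θ0=270°, θ1=270°, e=2)
2. rotate(0, 90) → joint angles (θ0=0°, θ1=270°, e=2)
3. rotate(0, 90) → joint angles (θ0=90°, θ1=270°, e=2)
4. extend(-1) → joint angles (θ0=90°, θ1=270°, e=1)
nothing shorter than 4 reaches the goal.

rotate(1, -90), rotate(0, 90), rotate(0, 90), extend(-1)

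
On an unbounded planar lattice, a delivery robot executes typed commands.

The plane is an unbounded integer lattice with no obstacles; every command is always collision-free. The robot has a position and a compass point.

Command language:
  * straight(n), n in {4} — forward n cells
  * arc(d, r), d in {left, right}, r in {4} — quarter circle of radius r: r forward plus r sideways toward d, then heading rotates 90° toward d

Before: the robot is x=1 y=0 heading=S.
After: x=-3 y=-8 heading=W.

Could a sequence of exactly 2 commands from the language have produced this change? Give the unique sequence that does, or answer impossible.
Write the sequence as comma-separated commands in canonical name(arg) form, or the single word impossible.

key: cell and facing (now W) both changed — the 2 commands mix motion and turning
start: x=1 y=0 heading=S
1. straight(4) → x=1 y=-4 heading=S
2. arc(right, 4) → x=-3 y=-8 heading=W
no rival 2-sequence matches.

straight(4), arc(right, 4)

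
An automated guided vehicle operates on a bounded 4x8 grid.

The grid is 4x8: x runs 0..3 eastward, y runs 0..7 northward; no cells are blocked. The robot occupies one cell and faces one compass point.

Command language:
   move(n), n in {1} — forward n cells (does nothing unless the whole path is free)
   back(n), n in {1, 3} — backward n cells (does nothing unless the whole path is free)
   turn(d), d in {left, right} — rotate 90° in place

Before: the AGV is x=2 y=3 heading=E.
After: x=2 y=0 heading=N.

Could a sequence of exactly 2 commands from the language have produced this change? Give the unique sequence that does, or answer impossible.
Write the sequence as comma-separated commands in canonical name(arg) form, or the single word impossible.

turn(left), back(3)

key: order matters: swapping turn(left) and back(3) lands elsewhere
initial: x=2 y=3 heading=E
1. turn(left) → x=2 y=3 heading=N
2. back(3) → x=2 y=0 heading=N
all 25 alternatives checked — unique.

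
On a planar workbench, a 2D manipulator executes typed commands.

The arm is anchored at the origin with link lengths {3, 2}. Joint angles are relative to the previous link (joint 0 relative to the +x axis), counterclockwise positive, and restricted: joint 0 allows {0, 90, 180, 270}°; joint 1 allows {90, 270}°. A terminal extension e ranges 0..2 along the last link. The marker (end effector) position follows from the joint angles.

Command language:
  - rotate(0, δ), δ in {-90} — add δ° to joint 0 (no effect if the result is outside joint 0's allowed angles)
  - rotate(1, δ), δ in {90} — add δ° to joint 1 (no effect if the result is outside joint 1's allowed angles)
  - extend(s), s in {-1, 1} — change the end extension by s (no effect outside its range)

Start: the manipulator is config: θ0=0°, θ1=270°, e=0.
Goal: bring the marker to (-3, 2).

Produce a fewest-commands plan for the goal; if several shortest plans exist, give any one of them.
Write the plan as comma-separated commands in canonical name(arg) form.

rotate(0, -90), rotate(0, -90)

start: config: θ0=0°, θ1=270°, e=0
[1] after rotate(0, -90): config: θ0=270°, θ1=270°, e=0
[2] after rotate(0, -90): config: θ0=180°, θ1=270°, e=0
nothing shorter than 2 reaches the goal.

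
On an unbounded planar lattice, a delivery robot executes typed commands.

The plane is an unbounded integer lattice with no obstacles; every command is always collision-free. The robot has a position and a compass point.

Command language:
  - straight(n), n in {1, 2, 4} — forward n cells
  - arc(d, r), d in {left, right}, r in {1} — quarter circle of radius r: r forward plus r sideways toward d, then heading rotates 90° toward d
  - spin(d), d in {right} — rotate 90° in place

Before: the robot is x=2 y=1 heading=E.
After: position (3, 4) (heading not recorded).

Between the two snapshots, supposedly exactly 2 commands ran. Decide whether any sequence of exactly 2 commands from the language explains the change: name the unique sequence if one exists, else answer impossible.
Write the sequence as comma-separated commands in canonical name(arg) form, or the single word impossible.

arc(left, 1), straight(2)

key: order matters: swapping arc(left, 1) and straight(2) lands elsewhere
t0: x=2 y=1 heading=E
[1] after arc(left, 1): x=3 y=2 heading=N
[2] after straight(2): x=3 y=4 heading=N
no rival 2-sequence matches.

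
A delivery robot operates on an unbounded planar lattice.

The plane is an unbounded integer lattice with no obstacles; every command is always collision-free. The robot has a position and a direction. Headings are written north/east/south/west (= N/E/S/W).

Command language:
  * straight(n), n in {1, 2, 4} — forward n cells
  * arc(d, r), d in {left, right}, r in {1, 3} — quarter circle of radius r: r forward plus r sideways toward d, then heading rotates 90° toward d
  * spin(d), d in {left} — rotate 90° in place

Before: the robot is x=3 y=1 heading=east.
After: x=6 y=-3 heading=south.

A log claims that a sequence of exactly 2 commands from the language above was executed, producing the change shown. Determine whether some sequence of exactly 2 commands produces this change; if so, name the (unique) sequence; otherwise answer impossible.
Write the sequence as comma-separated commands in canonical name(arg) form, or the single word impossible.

key: order matters: swapping arc(right, 3) and straight(1) lands elsewhere
start: x=3 y=1 heading=east
step 1 (arc(right, 3)): x=6 y=-2 heading=south
step 2 (straight(1)): x=6 y=-3 heading=south
no other 2-command option fits: unique.

arc(right, 3), straight(1)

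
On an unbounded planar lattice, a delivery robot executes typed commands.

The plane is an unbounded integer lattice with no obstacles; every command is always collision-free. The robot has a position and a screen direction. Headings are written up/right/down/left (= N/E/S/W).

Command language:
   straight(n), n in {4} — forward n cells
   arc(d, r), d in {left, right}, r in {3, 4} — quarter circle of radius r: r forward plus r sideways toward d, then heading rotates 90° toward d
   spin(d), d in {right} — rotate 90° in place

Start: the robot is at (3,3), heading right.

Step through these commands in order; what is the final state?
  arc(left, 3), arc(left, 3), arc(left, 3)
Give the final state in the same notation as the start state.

start: at (3,3), heading right
1. arc(left, 3) → at (6,6), heading up
2. arc(left, 3) → at (3,9), heading left
3. arc(left, 3) → at (0,6), heading down

at (0,6), heading down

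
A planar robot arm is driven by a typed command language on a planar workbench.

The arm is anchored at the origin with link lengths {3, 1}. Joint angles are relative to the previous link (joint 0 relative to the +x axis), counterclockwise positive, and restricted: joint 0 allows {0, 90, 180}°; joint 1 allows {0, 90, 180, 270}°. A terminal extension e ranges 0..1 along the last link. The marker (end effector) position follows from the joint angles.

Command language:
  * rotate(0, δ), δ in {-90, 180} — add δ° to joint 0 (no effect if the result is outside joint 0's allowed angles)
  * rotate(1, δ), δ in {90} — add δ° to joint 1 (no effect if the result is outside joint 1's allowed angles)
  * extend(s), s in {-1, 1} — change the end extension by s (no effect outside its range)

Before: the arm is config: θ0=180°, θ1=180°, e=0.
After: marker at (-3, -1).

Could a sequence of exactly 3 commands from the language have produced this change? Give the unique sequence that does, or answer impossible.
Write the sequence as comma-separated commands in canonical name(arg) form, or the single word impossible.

start: config: θ0=180°, θ1=180°, e=0
step 1 (rotate(1, 90)): config: θ0=180°, θ1=270°, e=0
step 2 (rotate(1, 90)): config: θ0=180°, θ1=0°, e=0
step 3 (rotate(1, 90)): config: θ0=180°, θ1=90°, e=0
uniquely the one of 125 3-step routes that fits.

rotate(1, 90), rotate(1, 90), rotate(1, 90)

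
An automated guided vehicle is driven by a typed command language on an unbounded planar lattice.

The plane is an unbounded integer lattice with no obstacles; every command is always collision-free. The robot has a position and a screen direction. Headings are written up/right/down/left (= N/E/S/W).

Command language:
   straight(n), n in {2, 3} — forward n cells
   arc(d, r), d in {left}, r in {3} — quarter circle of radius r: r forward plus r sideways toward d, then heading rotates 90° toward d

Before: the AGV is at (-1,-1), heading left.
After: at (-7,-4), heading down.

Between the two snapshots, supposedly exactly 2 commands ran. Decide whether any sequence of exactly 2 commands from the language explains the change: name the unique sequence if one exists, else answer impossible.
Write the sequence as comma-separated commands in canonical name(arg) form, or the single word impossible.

key: cell and facing (now S) both changed — the 2 commands mix motion and turning
from: at (-1,-1), heading left
[1] after straight(3): at (-4,-1), heading left
[2] after arc(left, 3): at (-7,-4), heading down
all 9 alternatives checked — unique.

straight(3), arc(left, 3)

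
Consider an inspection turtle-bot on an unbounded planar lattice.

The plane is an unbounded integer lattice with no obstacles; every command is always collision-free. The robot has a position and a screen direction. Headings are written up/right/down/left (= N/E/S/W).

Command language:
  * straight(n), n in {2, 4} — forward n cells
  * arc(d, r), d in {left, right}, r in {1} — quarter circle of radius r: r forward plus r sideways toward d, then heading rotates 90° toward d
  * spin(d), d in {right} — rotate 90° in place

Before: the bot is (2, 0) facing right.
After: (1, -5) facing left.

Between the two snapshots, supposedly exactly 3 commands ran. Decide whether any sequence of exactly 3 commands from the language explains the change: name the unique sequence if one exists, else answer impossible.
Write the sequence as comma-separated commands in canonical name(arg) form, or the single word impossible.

key: position moved to (1,-5) AND the heading swung to W — translation plus rotation needed
initial: (2, 0) facing right
1. spin(right) → (2, 0) facing down
2. straight(4) → (2, -4) facing down
3. arc(right, 1) → (1, -5) facing left
all 125 alternatives checked — unique.

spin(right), straight(4), arc(right, 1)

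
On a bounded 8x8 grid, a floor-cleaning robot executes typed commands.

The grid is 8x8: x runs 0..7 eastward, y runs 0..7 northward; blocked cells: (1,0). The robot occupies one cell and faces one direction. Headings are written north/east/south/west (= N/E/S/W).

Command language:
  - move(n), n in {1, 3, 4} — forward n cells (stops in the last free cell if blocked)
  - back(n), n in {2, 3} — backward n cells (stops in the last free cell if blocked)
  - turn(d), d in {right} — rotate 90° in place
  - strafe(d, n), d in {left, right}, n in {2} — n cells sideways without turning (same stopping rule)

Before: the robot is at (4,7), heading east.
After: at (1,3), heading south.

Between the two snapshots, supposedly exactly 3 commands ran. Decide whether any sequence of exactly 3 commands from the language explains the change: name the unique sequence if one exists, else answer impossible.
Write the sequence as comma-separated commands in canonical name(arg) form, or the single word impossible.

back(3), turn(right), move(4)

key: order matters: swapping back(3) and move(4) lands elsewhere
initial: at (4,7), heading east
step 1 (back(3)): at (1,7), heading east
step 2 (turn(right)): at (1,7), heading south
step 3 (move(4)): at (1,3), heading south
no other 3-command option fits: unique.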